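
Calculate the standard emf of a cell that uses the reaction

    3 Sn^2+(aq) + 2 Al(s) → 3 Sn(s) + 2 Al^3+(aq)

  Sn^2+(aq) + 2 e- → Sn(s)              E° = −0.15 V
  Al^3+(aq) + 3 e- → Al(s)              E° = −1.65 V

+1.50 V

In the reaction as written, Sn^2+(aq) is reduced (cathode) and Al^3+(aq) is produced by oxidation at the anode.
E°cell = E°(cathode) − E°(anode) = −0.15 − (−1.65) = +1.50 V.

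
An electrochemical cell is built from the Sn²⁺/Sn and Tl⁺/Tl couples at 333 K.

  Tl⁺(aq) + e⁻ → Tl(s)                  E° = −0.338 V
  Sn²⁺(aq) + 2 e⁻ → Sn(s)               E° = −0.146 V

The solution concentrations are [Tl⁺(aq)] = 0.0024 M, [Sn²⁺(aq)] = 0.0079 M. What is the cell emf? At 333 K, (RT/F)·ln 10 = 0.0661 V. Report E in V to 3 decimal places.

Sn²⁺/Sn is reduced (cathode, E° = −0.146 V) and Tl⁺/Tl is oxidized (anode).
E°cell = −0.146 − (−0.338) = +0.192 V, with n = 2 electrons transferred.
Balancing gives Sn²⁺(aq) + 2 Tl(s) → Sn(s) + 2 Tl⁺(aq); hence Q = [Tl⁺(aq)]^2 / [Sn²⁺(aq)] = 0.000729 (log Q = −3.137).
By the Nernst equation, E = +0.192 − (0.0661/2)·(−3.137) = +0.296 V.

+0.296 V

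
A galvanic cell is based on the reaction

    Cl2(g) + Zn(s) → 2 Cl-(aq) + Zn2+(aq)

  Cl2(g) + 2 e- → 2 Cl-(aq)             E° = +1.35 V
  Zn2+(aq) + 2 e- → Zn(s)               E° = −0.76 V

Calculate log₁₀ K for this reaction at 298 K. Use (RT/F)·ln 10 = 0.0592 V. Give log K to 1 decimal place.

The Cl₂/Cl⁻ couple is reduced (cathode); E°cell = +1.35 − (−0.76) = +2.11 V with n = 2.
At equilibrium E = 0, so log K = nE°cell / 0.0592 = (2)(+2.11) / 0.0592 = 71.3.

log K = 71.3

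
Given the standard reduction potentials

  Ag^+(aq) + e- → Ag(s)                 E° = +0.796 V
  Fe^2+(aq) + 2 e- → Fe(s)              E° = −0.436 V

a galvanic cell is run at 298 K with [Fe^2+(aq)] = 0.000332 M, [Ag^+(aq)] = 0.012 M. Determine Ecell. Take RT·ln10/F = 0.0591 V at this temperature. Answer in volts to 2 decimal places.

Since E°(Ag⁺/Ag) > E°(Fe²⁺/Fe), Ag⁺/Ag serves as the cathode.
The standard potential is +0.796 − (−0.436) = +1.232 V and the balanced reaction transfers n = 2 electrons.
Balancing gives 2 Ag^+(aq) + Fe(s) → 2 Ag(s) + Fe^2+(aq); hence Q = [Fe^2+(aq)] / [Ag^+(aq)]^2 = 2.31 (log Q = 0.363).
By the Nernst equation, E = +1.232 − (0.0591/2)·(0.363) = +1.22 V.

+1.22 V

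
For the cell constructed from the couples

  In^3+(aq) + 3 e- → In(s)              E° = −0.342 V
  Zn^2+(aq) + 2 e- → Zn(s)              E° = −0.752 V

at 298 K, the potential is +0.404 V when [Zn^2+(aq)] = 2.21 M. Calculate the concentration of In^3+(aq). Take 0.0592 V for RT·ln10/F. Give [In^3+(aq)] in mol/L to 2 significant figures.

With In³⁺/In at the cathode and Zn²⁺/Zn at the anode, E°cell = −0.342 − (−0.752) = +0.410 V (n = 6).
Since E = E° − (0.0592/n)·log Q, log Q = n(E° − E)/0.0592 = 0.608.
Balancing electrons gives 2 In^3+(aq) + 3 Zn(s) → 2 In(s) + 3 Zn^2+(aq); thus Q = [Zn^2+(aq)]^3 / [In^3+(aq)]^2.
Solving for the unknown gives log [In^3+(aq)] = 0.213, so [In^3+(aq)] ≈ 1.6 M.

1.6 M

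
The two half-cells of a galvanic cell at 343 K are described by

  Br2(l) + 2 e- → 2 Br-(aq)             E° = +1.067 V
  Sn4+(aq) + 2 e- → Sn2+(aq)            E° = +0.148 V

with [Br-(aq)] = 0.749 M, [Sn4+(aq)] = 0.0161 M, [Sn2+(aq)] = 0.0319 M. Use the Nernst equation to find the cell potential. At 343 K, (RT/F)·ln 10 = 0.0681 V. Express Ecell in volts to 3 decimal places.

Br₂/Br⁻ is reduced (cathode, E° = +1.067 V) and Sn⁴⁺/Sn²⁺ is oxidized (anode).
E°cell = E°cat − E°an = +1.067 − (+0.148) = +0.919 V; n = 2.
Balancing gives Br2(l) + Sn2+(aq) → 2 Br-(aq) + Sn4+(aq); hence Q = ([Br-(aq)]^2·[Sn4+(aq)]) / [Sn2+(aq)] = 0.283 (log Q = −0.548).
E = E° − (0.0681/n)·log Q = +0.919 − (0.0681/2)(−0.548) = +0.938 V.

+0.938 V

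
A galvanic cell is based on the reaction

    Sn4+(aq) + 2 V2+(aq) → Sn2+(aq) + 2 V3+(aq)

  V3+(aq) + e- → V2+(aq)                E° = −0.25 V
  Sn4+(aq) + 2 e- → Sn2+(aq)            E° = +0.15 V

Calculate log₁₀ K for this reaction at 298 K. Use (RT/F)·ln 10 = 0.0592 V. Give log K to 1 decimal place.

The Sn⁴⁺/Sn²⁺ couple is reduced (cathode); E°cell = +0.15 − (−0.25) = +0.40 V with n = 2.
At equilibrium E = 0, so log K = nE°cell / 0.0592 = (2)(+0.40) / 0.0592 = 13.5.

log K = 13.5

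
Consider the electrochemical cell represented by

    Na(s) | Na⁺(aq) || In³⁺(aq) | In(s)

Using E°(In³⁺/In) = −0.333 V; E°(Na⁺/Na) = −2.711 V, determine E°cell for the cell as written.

By convention the left-hand electrode in cell notation is the anode (oxidation) and the right-hand electrode is the cathode (reduction).
E°cell = E°(right) − E°(left) = −0.333 − (−2.711) = +2.378 V.

+2.378 V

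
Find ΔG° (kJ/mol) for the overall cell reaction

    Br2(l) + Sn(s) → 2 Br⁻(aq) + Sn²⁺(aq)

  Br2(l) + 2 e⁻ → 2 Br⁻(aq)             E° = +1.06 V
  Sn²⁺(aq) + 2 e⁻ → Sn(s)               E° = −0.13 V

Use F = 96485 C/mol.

In the reaction as written Br2(l) is reduced, so the Br₂/Br⁻ couple is the cathode and Sn²⁺/Sn is the anode.
E°cell = +1.06 − (−0.13) = +1.19 V; balancing electrons gives n = 2.
ΔG° = −nFE°cell = −(2)(96485)(+1.19) J/mol = −230 kJ/mol.

−230 kJ/mol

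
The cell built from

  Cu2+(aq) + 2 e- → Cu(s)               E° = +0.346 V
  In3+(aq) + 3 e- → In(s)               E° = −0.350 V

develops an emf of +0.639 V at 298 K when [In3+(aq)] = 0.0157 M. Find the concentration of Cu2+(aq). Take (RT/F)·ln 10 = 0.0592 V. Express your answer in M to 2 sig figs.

0.00074 M

Cu²⁺/Cu is the cathode (higher E°); E°cell = +0.346 − (−0.350) = +0.696 V with n = 6.
From the Nernst equation, log Q = n(E° − E)/0.0592 = 6·(+0.696 − (+0.639))/0.0592 = 5.777.
Balancing electrons gives 3 Cu2+(aq) + 2 In(s) → 3 Cu(s) + 2 In3+(aq); thus Q = [In3+(aq)]^2 / [Cu2+(aq)]^3.
Substituting the known concentrations and solving, log [Cu2+(aq)] = −3.128 and [Cu2+(aq)] = 0.00074 M.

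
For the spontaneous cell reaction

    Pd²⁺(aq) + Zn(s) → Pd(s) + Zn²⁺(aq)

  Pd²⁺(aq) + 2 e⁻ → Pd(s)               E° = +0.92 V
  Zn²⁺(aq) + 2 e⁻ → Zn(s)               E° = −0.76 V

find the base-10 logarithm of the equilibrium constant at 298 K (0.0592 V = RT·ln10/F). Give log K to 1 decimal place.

The Pd²⁺/Pd couple is reduced (cathode); E°cell = +0.92 − (−0.76) = +1.68 V with n = 2.
At equilibrium E = 0, so log K = nE°cell / 0.0592 = (2)(+1.68) / 0.0592 = 56.8.

log K = 56.8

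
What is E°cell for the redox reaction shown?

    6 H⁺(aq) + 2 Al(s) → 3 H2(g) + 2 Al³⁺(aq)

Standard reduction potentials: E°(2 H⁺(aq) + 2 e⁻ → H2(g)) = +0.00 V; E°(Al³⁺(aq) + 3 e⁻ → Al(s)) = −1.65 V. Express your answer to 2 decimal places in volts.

In the reaction as written, H⁺(aq) is reduced (cathode) and Al³⁺(aq) is produced by oxidation at the anode.
E°cell = E°(cathode) − E°(anode) = +0.00 − (−1.65) = +1.65 V.
The positive value indicates the reaction is spontaneous as written.

+1.65 V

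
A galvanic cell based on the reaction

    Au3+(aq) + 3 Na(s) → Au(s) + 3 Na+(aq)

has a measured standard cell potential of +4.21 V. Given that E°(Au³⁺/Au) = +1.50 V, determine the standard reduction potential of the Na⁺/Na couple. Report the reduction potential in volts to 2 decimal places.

In the reaction as written the Au³⁺/Au couple is reduced (cathode) and Na⁺/Na is oxidized (anode), so E°cell = E°(Au³⁺/Au) − E°(Na⁺/Na).
E°(Na⁺/Na) = E°(cathode) − E°cell = +1.50 − (+4.21) = −2.71 V.

−2.71 V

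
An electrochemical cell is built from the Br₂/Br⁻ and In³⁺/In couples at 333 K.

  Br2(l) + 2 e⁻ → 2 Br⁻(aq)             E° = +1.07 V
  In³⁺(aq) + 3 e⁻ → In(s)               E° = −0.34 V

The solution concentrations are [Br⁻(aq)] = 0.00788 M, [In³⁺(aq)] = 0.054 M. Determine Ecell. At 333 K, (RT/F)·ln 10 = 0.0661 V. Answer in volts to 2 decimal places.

Br₂/Br⁻ is reduced (cathode, E° = +1.07 V) and In³⁺/In is oxidized (anode).
E°cell = +1.07 − (−0.34) = +1.41 V, with n = 6 electrons transferred.
The balanced reaction is 3 Br2(l) + 2 In(s) → 6 Br⁻(aq) + 2 In³⁺(aq), so Q = [Br⁻(aq)]^6·[In³⁺(aq)]^2 = 6.98×10^−16 and log Q = −15.156.
By the Nernst equation, E = +1.41 − (0.0661/6)·(−15.156) = +1.58 V.

+1.58 V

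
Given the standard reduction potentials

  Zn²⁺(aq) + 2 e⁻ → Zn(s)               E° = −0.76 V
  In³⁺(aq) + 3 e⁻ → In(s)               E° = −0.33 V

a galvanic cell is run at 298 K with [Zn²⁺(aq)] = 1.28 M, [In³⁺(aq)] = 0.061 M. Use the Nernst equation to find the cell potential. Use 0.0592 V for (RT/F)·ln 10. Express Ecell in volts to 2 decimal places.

In³⁺/In is reduced (cathode, E° = −0.33 V) and Zn²⁺/Zn is oxidized (anode).
The standard potential is −0.33 − (−0.76) = +0.43 V and the balanced reaction transfers n = 6 electrons.
For the overall reaction 2 In³⁺(aq) + 3 Zn(s) → 2 In(s) + 3 Zn²⁺(aq), Q = [Zn²⁺(aq)]^3 / [In³⁺(aq)]^2 = 564, giving log Q = 2.751.
E = E° − (0.0592/n)·log Q = +0.43 − (0.0592/6)(2.751) = +0.40 V.

+0.40 V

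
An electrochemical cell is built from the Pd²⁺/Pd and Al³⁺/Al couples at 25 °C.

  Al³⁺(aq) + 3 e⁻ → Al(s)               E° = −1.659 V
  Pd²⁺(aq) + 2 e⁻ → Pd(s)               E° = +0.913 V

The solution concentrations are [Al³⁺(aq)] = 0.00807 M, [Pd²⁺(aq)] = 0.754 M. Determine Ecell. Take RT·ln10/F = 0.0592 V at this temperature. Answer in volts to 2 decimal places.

The Pd²⁺/Pd couple has the more positive E°, so it is the cathode; Al³⁺/Al is the anode.
The standard potential is +0.913 − (−1.659) = +2.572 V and the balanced reaction transfers n = 6 electrons.
The balanced reaction is 3 Pd²⁺(aq) + 2 Al(s) → 3 Pd(s) + 2 Al³⁺(aq), so Q = [Al³⁺(aq)]^2 / [Pd²⁺(aq)]^3 = 0.000152 and log Q = −3.818.
E = E° − (0.0592/n)·log Q = +2.572 − (0.0592/6)(−3.818) = +2.61 V.

+2.61 V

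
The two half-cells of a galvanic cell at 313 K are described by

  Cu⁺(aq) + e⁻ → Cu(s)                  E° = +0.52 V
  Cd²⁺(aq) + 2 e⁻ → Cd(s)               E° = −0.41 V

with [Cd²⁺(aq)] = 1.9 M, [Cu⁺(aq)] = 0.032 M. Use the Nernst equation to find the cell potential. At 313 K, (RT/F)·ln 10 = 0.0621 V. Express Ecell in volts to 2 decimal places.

+0.83 V

The Cu⁺/Cu couple has the more positive E°, so it is the cathode; Cd²⁺/Cd is the anode.
E°cell = E°cat − E°an = +0.52 − (−0.41) = +0.93 V; n = 2.
Balancing gives 2 Cu⁺(aq) + Cd(s) → 2 Cu(s) + Cd²⁺(aq); hence Q = [Cd²⁺(aq)] / [Cu⁺(aq)]^2 = 1.86×10^3 (log Q = 3.268).
E = E° − (0.0621/n)·log Q = +0.93 − (0.0621/2)(3.268) = +0.83 V.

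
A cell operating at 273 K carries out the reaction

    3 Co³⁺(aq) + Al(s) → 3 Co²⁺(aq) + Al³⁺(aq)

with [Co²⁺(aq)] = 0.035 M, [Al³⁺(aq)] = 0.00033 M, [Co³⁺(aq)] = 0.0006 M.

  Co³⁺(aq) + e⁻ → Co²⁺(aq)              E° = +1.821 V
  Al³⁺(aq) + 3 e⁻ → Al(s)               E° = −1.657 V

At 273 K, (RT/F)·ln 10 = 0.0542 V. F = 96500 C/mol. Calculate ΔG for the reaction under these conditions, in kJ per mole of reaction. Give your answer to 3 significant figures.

E°cell = +1.821 − (−1.657) = +3.478 V; the balanced reaction transfers n = 3 electrons.
Q = ([Co²⁺(aq)]^3·[Al³⁺(aq)]) / [Co³⁺(aq)]^3 = 65.5, so log Q = 1.816 and E = +3.478 − (0.0542/3)(1.816) = +3.4452 V.
ΔG = −nFE = −(3)(96500)(+3.4452) J/mol = −997 kJ/mol.

−997 kJ/mol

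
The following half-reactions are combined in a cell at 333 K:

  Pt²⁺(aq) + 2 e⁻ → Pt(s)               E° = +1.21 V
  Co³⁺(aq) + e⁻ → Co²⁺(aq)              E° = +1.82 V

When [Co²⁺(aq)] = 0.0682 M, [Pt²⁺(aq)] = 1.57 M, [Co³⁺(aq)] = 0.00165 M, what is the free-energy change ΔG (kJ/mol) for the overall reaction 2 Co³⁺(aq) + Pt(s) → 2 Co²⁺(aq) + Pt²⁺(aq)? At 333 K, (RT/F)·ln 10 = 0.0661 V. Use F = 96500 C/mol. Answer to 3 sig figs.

−95.9 kJ/mol

The standard cell potential is +1.82 − (+1.21) = +0.61 V, with n = 2 electrons in the balanced equation.
Here Q = ([Co²⁺(aq)]^2·[Pt²⁺(aq)]) / [Co³⁺(aq)]^2 = 2.68×10^3 (log Q = 3.429), giving E = +0.61 − (0.0661/2)·(3.429) = +0.4967 V.
Then ΔG = −nFE = −2 × 96500 × +0.4967 J/mol = −95.9 kJ/mol.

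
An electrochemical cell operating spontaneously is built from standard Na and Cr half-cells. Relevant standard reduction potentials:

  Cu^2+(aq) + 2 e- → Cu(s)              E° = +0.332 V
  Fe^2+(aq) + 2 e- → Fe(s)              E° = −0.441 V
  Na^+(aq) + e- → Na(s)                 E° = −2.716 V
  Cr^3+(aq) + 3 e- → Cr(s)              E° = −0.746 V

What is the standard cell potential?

+1.970 V

Of the two couples in this cell, the one with the more positive reduction potential is reduced at the cathode: here that is Cr³⁺/Cr (−0.746 V); Na⁺/Na (−2.716 V) is the anode.
E°cell = E°(cathode) − E°(anode) = −0.746 − (−2.716) = +1.970 V.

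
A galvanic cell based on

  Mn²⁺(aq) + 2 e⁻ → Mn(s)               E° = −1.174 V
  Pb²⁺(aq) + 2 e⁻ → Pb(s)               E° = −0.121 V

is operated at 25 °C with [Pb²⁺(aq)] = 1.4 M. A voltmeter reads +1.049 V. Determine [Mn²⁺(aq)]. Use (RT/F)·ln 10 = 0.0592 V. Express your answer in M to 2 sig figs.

With Pb²⁺/Pb at the cathode and Mn²⁺/Mn at the anode, E°cell = −0.121 − (−1.174) = +1.053 V (n = 2).
From the Nernst equation, log Q = n(E° − E)/0.0592 = 2·(+1.053 − (+1.049))/0.0592 = 0.135.
Balancing electrons gives Pb²⁺(aq) + Mn(s) → Pb(s) + Mn²⁺(aq); thus Q = [Mn²⁺(aq)] / [Pb²⁺(aq)].
Substituting the known concentrations and solving, log [Mn²⁺(aq)] = 0.281 and [Mn²⁺(aq)] = 1.9 M.

1.9 M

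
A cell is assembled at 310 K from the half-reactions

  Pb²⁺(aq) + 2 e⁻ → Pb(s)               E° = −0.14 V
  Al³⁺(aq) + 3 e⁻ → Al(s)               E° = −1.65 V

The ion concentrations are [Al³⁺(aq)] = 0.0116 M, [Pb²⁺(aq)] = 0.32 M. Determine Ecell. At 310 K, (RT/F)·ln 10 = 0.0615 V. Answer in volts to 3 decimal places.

The Pb²⁺/Pb couple has the more positive E°, so it is the cathode; Al³⁺/Al is the anode.
E°cell = −0.14 − (−1.65) = +1.51 V, with n = 6 electrons transferred.
The balanced reaction is 3 Pb²⁺(aq) + 2 Al(s) → 3 Pb(s) + 2 Al³⁺(aq), so Q = [Al³⁺(aq)]^2 / [Pb²⁺(aq)]^3 = 0.00411 and log Q = −2.387.
Applying E = E° − (RT ln10/nF)·log Q gives +1.51 − (0.0615/6)(−2.387) = +1.534 V.

+1.534 V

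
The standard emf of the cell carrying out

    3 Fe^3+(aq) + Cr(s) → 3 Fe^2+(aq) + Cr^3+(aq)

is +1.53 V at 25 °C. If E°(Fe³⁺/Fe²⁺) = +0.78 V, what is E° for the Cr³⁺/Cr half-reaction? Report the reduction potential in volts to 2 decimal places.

−0.75 V

In the reaction as written the Fe³⁺/Fe²⁺ couple is reduced (cathode) and Cr³⁺/Cr is oxidized (anode), so E°cell = E°(Fe³⁺/Fe²⁺) − E°(Cr³⁺/Cr).
E°(Cr³⁺/Cr) = E°(cathode) − E°cell = +0.78 − (+1.53) = −0.75 V.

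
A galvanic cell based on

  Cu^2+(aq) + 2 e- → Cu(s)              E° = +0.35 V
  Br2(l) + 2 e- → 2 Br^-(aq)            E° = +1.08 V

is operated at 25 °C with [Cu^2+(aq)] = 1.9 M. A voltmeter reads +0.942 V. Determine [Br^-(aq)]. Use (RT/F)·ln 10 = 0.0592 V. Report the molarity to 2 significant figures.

0.00019 M

With Br₂/Br⁻ at the cathode and Cu²⁺/Cu at the anode, E°cell = +1.08 − (+0.35) = +0.73 V (n = 2).
Since E = E° − (0.0592/n)·log Q, log Q = n(E° − E)/0.0592 = −7.162.
Balancing electrons gives Br2(l) + Cu(s) → 2 Br^-(aq) + Cu^2+(aq); thus Q = [Br^-(aq)]^2·[Cu^2+(aq)].
Substituting the known concentrations and solving, log [Br^-(aq)] = −3.720 and [Br^-(aq)] = 0.00019 M.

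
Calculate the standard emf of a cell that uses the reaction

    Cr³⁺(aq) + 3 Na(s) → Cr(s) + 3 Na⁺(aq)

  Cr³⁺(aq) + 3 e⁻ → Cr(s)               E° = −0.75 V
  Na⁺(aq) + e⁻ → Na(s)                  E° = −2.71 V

+1.96 V

Cr³⁺(aq) gains electrons, so the Cr³⁺/Cr couple is the cathode; the Na⁺/Na couple is the anode.
E°cell = E°(cathode) − E°(anode) = −0.75 − (−2.71) = +1.96 V.
The positive value indicates the reaction is spontaneous as written.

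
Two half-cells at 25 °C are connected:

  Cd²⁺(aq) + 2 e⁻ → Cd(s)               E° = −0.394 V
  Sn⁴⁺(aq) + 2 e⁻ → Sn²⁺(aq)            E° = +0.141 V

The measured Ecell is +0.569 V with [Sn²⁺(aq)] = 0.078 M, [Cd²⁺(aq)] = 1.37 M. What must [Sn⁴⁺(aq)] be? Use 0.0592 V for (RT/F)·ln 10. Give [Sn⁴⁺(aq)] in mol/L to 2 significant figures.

1.5 M

With Sn⁴⁺/Sn²⁺ at the cathode and Cd²⁺/Cd at the anode, E°cell = +0.141 − (−0.394) = +0.535 V (n = 2).
Since E = E° − (0.0592/n)·log Q, log Q = n(E° − E)/0.0592 = −1.149.
The balanced reaction is Sn⁴⁺(aq) + Cd(s) → Sn²⁺(aq) + Cd²⁺(aq), so Q = ([Sn²⁺(aq)]·[Cd²⁺(aq)]) / [Sn⁴⁺(aq)].
Solving for the unknown gives log [Sn⁴⁺(aq)] = 0.178, so [Sn⁴⁺(aq)] ≈ 1.5 M.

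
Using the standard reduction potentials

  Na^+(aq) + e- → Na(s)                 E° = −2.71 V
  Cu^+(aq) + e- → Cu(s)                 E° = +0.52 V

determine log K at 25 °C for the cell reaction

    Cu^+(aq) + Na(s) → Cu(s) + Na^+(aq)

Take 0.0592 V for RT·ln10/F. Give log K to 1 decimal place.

The Cu⁺/Cu couple is reduced (cathode); E°cell = +0.52 − (−2.71) = +3.23 V with n = 1.
At equilibrium E = 0, so log K = nE°cell / 0.0592 = (1)(+3.23) / 0.0592 = 54.6.

log K = 54.6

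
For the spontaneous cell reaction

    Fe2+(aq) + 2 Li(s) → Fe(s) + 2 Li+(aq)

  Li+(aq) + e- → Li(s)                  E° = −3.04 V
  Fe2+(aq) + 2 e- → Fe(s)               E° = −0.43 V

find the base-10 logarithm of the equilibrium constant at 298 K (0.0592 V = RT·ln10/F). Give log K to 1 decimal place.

log K = 88.2

The Fe²⁺/Fe couple is reduced (cathode); E°cell = −0.43 − (−3.04) = +2.61 V with n = 2.
At equilibrium E = 0, so log K = nE°cell / 0.0592 = (2)(+2.61) / 0.0592 = 88.2.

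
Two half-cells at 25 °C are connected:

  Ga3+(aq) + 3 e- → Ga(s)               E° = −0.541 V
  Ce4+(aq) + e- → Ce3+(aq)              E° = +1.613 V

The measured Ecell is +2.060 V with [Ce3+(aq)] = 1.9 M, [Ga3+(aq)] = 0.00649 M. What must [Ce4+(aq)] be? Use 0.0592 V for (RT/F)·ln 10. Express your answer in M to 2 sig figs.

0.0092 M

Ce⁴⁺/Ce³⁺ is the cathode (higher E°); E°cell = +1.613 − (−0.541) = +2.154 V with n = 3.
Since E = E° − (0.0592/n)·log Q, log Q = n(E° − E)/0.0592 = 4.764.
For 3 Ce4+(aq) + Ga(s) → 3 Ce3+(aq) + Ga3+(aq), the reaction quotient is Q = ([Ce3+(aq)]^3·[Ga3+(aq)]) / [Ce4+(aq)]^3.
Substituting the known concentrations and solving, log [Ce4+(aq)] = −2.038 and [Ce4+(aq)] = 0.0092 M.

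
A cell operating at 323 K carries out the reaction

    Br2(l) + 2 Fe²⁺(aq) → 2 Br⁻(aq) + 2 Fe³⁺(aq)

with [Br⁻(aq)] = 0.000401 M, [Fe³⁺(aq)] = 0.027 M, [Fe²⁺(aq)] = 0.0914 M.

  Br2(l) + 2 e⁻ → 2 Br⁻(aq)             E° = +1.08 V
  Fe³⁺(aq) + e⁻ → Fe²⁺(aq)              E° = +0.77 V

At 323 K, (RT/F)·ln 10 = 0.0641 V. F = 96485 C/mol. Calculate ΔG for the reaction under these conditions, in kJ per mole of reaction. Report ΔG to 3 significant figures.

−108 kJ/mol

With Br₂/Br⁻ reduced at the cathode, E°cell = +1.08 − (+0.77) = +0.31 V and n = 2.
Here Q = ([Br⁻(aq)]^2·[Fe³⁺(aq)]^2) / [Fe²⁺(aq)]^2 = 1.4×10^−8 (log Q = −7.853), giving E = +0.31 − (0.0641/2)·(−7.853) = +0.5617 V.
Finally ΔG = −nFE = −(2)(96485 C/mol)(+0.5617 V) = −108 kJ/mol.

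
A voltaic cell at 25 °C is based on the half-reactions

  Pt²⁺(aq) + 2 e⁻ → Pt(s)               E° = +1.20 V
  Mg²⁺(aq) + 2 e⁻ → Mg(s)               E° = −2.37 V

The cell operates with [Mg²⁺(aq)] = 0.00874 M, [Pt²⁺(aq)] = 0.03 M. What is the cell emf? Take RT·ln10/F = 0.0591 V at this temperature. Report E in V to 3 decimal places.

+3.586 V

The Pt²⁺/Pt couple has the more positive E°, so it is the cathode; Mg²⁺/Mg is the anode.
E°cell = +1.20 − (−2.37) = +3.57 V, with n = 2 electrons transferred.
For the overall reaction Pt²⁺(aq) + Mg(s) → Pt(s) + Mg²⁺(aq), Q = [Mg²⁺(aq)] / [Pt²⁺(aq)] = 0.291, giving log Q = −0.536.
Applying E = E° − (RT ln10/nF)·log Q gives +3.57 − (0.0591/2)(−0.536) = +3.586 V.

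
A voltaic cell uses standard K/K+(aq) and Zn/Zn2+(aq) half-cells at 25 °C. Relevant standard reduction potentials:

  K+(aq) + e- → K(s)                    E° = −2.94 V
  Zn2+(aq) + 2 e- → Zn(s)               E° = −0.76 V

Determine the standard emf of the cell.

+2.18 V

The Zn²⁺/Zn couple has the higher E°, so Zn ion is reduced (cathode) and K is oxidized (anode).
E°cell = E°(cathode) − E°(anode) = −0.76 − (−2.94) = +2.18 V.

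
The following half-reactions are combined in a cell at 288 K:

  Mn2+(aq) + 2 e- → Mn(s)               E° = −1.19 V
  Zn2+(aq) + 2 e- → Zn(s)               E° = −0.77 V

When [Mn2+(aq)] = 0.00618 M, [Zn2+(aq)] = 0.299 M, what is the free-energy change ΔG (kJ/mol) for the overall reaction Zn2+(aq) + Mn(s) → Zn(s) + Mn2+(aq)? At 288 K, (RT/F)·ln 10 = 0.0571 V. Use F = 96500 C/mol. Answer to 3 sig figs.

−90.3 kJ/mol

E°cell = −0.77 − (−1.19) = +0.42 V; the balanced reaction transfers n = 2 electrons.
Q = [Mn2+(aq)] / [Zn2+(aq)] = 0.0207, so log Q = −1.685 and E = +0.42 − (0.0571/2)(−1.685) = +0.4681 V.
Then ΔG = −nFE = −2 × 96500 × +0.4681 J/mol = −90.3 kJ/mol.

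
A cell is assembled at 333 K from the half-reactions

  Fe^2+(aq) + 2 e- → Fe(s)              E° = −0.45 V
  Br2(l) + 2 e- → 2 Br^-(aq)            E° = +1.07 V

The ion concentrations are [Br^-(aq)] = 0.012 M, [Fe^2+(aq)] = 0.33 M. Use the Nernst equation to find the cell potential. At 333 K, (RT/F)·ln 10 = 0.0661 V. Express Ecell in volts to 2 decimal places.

+1.66 V

Since E°(Br₂/Br⁻) > E°(Fe²⁺/Fe), Br₂/Br⁻ serves as the cathode.
The standard potential is +1.07 − (−0.45) = +1.52 V and the balanced reaction transfers n = 2 electrons.
Balancing gives Br2(l) + Fe(s) → 2 Br^-(aq) + Fe^2+(aq); hence Q = [Br^-(aq)]^2·[Fe^2+(aq)] = 4.75×10^−5 (log Q = −4.323).
By the Nernst equation, E = +1.52 − (0.0661/2)·(−4.323) = +1.66 V.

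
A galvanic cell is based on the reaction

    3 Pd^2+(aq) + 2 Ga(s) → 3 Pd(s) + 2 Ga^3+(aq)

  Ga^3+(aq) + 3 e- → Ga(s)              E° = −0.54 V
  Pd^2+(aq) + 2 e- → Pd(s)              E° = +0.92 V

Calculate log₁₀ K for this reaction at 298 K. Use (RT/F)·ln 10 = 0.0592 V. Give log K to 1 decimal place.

The Pd²⁺/Pd couple is reduced (cathode); E°cell = +0.92 − (−0.54) = +1.46 V with n = 6.
At equilibrium E = 0, so log K = nE°cell / 0.0592 = (6)(+1.46) / 0.0592 = 148.0.

log K = 148.0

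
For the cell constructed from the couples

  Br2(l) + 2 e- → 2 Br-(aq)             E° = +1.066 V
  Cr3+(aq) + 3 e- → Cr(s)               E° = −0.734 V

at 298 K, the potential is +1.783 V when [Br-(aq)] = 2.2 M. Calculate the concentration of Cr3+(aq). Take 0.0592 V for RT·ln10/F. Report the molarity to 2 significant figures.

With Br₂/Br⁻ at the cathode and Cr³⁺/Cr at the anode, E°cell = +1.066 − (−0.734) = +1.800 V (n = 6).
Rearranging E = E° − (0.0592/n)·log Q gives log Q = 6(+1.800 − (+1.783))/0.0592 = 1.723.
Balancing electrons gives 3 Br2(l) + 2 Cr(s) → 6 Br-(aq) + 2 Cr3+(aq); thus Q = [Br-(aq)]^6·[Cr3+(aq)]^2.
Isolating [Cr3+(aq)] in Q = 10^{1.723} yields log [Cr3+(aq)] = −0.166, i.e. 0.68 M.

0.68 M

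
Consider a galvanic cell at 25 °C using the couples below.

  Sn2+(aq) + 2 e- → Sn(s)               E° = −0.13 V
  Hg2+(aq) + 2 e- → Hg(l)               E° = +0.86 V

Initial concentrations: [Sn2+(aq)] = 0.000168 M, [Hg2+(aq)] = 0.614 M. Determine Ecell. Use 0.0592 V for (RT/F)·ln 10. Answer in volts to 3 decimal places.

Hg²⁺/Hg is reduced (cathode, E° = +0.86 V) and Sn²⁺/Sn is oxidized (anode).
E°cell = +0.86 − (−0.13) = +0.99 V, with n = 2 electrons transferred.
Balancing gives Hg2+(aq) + Sn(s) → Hg(l) + Sn2+(aq); hence Q = [Sn2+(aq)] / [Hg2+(aq)] = 0.000274 (log Q = −3.563).
E = E° − (0.0592/n)·log Q = +0.99 − (0.0592/2)(−3.563) = +1.095 V.

+1.095 V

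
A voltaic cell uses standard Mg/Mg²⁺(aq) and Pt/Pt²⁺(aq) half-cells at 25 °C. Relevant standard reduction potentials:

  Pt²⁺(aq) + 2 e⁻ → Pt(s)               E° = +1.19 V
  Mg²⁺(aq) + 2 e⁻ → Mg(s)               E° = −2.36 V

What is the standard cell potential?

Of the two couples in this cell, the one with the more positive reduction potential is reduced at the cathode: here that is Pt²⁺/Pt (+1.19 V); Mg²⁺/Mg (−2.36 V) is the anode.
E°cell = E°(cathode) − E°(anode) = +1.19 − (−2.36) = +3.55 V.

+3.55 V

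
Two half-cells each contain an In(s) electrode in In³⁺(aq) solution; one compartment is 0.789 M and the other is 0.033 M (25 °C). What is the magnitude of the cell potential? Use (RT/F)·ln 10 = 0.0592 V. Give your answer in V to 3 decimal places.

For a concentration cell E°cell = 0, since both electrodes use the same couple.
The compartment with the higher In³⁺(aq) concentration (0.789 M) acts as the cathode; ions are reduced there and produced at the dilute (0.033 M) anode.
With n = 3, Ecell = −(0.0592/3)·log([dilute]/[conc]) = −(0.0592/3)·log(0.033/0.789) = +0.027 V.

0.027 V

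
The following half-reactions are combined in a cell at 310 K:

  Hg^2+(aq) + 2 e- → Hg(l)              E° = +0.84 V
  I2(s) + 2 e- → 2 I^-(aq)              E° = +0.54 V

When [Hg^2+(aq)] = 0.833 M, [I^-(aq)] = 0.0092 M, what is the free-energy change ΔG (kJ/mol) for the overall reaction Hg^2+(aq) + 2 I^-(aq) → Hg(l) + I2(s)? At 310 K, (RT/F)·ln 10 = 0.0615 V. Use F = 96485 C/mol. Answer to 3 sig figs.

E°cell = +0.84 − (+0.54) = +0.30 V; the balanced reaction transfers n = 2 electrons.
The reaction quotient is 1 / ([Hg^2+(aq)]·[I^-(aq)]^2) = 1.42×10^4; by Nernst, E = +0.30 − (0.0615/2)(4.152) = +0.1723 V.
Finally ΔG = −nFE = −(2)(96485 C/mol)(+0.1723 V) = −33.2 kJ/mol.

−33.2 kJ/mol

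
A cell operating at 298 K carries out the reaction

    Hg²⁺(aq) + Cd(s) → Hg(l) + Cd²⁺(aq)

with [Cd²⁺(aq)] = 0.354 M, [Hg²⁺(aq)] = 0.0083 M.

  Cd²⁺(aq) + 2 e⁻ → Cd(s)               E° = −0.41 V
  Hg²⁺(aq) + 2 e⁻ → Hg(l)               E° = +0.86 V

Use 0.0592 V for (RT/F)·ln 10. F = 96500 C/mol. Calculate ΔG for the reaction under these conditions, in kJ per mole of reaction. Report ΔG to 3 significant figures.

−236 kJ/mol

With Hg²⁺/Hg reduced at the cathode, E°cell = +0.86 − (−0.41) = +1.27 V and n = 2.
The reaction quotient is [Cd²⁺(aq)] / [Hg²⁺(aq)] = 42.7; by Nernst, E = +1.27 − (0.0592/2)(1.630) = +1.2218 V.
ΔG = −nFE = −(2)(96500)(+1.2218) J/mol = −236 kJ/mol.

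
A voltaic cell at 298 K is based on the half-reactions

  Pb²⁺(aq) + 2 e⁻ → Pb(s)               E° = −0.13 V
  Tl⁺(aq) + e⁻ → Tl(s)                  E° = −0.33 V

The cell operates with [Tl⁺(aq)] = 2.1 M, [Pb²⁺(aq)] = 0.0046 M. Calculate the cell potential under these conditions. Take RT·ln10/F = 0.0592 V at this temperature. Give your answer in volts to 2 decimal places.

Pb²⁺/Pb is reduced (cathode, E° = −0.13 V) and Tl⁺/Tl is oxidized (anode).
E°cell = E°cat − E°an = −0.13 − (−0.33) = +0.20 V; n = 2.
The balanced reaction is Pb²⁺(aq) + 2 Tl(s) → Pb(s) + 2 Tl⁺(aq), so Q = [Tl⁺(aq)]^2 / [Pb²⁺(aq)] = 959 and log Q = 2.982.
Applying E = E° − (RT ln10/nF)·log Q gives +0.20 − (0.0592/2)(2.982) = +0.11 V.

+0.11 V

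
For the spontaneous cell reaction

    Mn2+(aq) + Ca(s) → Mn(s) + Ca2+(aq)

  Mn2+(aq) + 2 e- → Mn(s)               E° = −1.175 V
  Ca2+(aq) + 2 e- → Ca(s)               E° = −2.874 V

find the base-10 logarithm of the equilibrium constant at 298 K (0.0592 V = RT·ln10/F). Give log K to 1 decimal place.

log K = 57.4

The Mn²⁺/Mn couple is reduced (cathode); E°cell = −1.175 − (−2.874) = +1.699 V with n = 2.
At equilibrium E = 0, so log K = nE°cell / 0.0592 = (2)(+1.699) / 0.0592 = 57.4.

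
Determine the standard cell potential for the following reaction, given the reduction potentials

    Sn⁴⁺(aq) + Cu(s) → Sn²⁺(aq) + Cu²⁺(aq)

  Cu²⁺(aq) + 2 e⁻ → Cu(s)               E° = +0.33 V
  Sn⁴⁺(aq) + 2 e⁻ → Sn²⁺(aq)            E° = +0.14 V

−0.19 V

In the reaction as written, Sn⁴⁺(aq) is reduced (cathode) and Cu²⁺(aq) is produced by oxidation at the anode.
E°cell = E°(cathode) − E°(anode) = +0.14 − (+0.33) = −0.19 V.
The negative E°cell means the reaction is non-spontaneous in the direction written.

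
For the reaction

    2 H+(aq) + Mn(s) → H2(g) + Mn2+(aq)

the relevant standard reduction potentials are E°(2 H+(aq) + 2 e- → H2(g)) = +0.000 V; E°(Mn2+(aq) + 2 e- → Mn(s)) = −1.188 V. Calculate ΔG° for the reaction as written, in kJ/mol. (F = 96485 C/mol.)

−229 kJ/mol

In the reaction as written H+(aq) is reduced, so the 2H⁺/H₂ couple is the cathode and Mn²⁺/Mn is the anode.
E°cell = +0.000 − (−1.188) = +1.188 V; balancing electrons gives n = 2.
ΔG° = −nFE°cell = −(2)(96485)(+1.188) J/mol = −229 kJ/mol.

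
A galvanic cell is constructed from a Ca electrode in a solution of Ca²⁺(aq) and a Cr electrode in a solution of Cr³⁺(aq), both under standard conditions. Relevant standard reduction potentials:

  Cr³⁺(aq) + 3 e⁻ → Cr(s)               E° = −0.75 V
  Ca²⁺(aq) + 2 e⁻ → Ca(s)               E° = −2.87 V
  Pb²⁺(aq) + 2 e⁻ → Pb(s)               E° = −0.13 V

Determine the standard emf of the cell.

+2.12 V

Of the two couples in this cell, the one with the more positive reduction potential is reduced at the cathode: here that is Cr³⁺/Cr (−0.75 V); Ca²⁺/Ca (−2.87 V) is the anode.
E°cell = E°(cathode) − E°(anode) = −0.75 − (−2.87) = +2.12 V.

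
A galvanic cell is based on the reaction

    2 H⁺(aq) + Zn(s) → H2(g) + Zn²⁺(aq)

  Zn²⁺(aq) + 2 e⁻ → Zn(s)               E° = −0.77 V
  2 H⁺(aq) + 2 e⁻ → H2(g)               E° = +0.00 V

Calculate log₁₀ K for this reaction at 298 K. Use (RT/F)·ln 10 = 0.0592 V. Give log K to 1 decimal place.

The 2H⁺/H₂ couple is reduced (cathode); E°cell = +0.00 − (−0.77) = +0.77 V with n = 2.
At equilibrium E = 0, so log K = nE°cell / 0.0592 = (2)(+0.77) / 0.0592 = 26.0.

log K = 26.0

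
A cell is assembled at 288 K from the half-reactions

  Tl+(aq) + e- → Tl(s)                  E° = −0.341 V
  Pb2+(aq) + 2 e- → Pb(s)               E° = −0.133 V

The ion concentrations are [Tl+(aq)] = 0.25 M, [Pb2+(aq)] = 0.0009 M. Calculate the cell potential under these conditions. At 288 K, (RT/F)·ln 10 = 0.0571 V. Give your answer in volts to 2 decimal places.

+0.16 V

The Pb²⁺/Pb couple has the more positive E°, so it is the cathode; Tl⁺/Tl is the anode.
The standard potential is −0.133 − (−0.341) = +0.208 V and the balanced reaction transfers n = 2 electrons.
For the overall reaction Pb2+(aq) + 2 Tl(s) → Pb(s) + 2 Tl+(aq), Q = [Tl+(aq)]^2 / [Pb2+(aq)] = 69.4, giving log Q = 1.842.
E = E° − (0.0571/n)·log Q = +0.208 − (0.0571/2)(1.842) = +0.16 V.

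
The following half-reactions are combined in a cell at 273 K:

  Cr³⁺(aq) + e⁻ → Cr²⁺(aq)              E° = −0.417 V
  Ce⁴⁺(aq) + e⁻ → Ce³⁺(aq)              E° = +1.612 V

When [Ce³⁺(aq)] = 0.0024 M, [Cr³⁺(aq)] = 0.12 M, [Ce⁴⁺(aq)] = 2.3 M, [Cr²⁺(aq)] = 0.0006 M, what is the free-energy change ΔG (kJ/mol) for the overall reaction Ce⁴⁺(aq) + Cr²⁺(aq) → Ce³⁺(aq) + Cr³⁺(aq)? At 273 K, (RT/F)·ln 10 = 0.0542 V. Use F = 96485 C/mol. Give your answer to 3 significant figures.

E°cell = +1.612 − (−0.417) = +2.029 V; the balanced reaction transfers n = 1 electron.
Q = ([Ce³⁺(aq)]·[Cr³⁺(aq)]) / ([Ce⁴⁺(aq)]·[Cr²⁺(aq)]) = 0.209, so log Q = −0.680 and E = +2.029 − (0.0542/1)(−0.680) = +2.0659 V.
Then ΔG = −nFE = −1 × 96485 × +2.0659 J/mol = −199 kJ/mol.

−199 kJ/mol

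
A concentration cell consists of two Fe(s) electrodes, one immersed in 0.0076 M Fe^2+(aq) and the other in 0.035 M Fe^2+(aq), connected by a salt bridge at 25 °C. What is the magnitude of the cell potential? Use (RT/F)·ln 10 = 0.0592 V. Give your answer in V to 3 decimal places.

For a concentration cell E°cell = 0, since both electrodes use the same couple.
The compartment with the higher Fe^2+(aq) concentration (0.035 M) acts as the cathode; ions are reduced there and produced at the dilute (0.0076 M) anode.
With n = 2, Ecell = −(0.0592/2)·log([dilute]/[conc]) = −(0.0592/2)·log(0.0076/0.035) = +0.020 V.

0.020 V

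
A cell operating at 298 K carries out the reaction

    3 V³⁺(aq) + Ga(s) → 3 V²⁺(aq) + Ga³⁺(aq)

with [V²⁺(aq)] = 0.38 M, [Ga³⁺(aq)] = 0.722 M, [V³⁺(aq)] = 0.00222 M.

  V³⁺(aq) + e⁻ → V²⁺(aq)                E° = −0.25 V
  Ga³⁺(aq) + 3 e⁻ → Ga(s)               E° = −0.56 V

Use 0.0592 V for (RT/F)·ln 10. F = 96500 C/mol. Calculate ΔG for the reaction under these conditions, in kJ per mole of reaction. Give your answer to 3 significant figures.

−52.3 kJ/mol

With V³⁺/V²⁺ reduced at the cathode, E°cell = −0.25 − (−0.56) = +0.31 V and n = 3.
Here Q = ([V²⁺(aq)]^3·[Ga³⁺(aq)]) / [V³⁺(aq)]^3 = 3.62×10^6 (log Q = 6.559), giving E = +0.31 − (0.0592/3)·(6.559) = +0.1806 V.
Finally ΔG = −nFE = −(3)(96500 C/mol)(+0.1806 V) = −52.3 kJ/mol.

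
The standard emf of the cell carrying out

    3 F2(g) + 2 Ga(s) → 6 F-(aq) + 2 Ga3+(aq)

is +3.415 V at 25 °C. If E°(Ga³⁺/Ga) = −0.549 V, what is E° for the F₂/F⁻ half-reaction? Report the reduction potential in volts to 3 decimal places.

+2.866 V

In the reaction as written the F₂/F⁻ couple is reduced (cathode) and Ga³⁺/Ga is oxidized (anode), so E°cell = E°(F₂/F⁻) − E°(Ga³⁺/Ga).
E°(F₂/F⁻) = E°cell + E°(anode) = +3.415 + (−0.549) = +2.866 V.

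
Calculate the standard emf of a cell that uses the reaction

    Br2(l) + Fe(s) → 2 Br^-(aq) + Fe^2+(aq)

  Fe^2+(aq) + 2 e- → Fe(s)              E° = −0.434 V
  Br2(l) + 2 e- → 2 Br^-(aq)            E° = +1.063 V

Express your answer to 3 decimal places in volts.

In the reaction as written, Br2(l) is reduced (cathode) and Fe^2+(aq) is produced by oxidation at the anode.
E°cell = E°(cathode) − E°(anode) = +1.063 − (−0.434) = +1.497 V.

+1.497 V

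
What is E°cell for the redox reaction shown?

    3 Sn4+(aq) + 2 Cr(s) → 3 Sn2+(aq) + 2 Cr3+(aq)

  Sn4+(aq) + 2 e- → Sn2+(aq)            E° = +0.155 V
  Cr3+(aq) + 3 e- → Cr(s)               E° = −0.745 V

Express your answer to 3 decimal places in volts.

+0.900 V

Sn4+(aq) gains electrons, so the Sn⁴⁺/Sn²⁺ couple is the cathode; the Cr³⁺/Cr couple is the anode.
E°cell = E°(cathode) − E°(anode) = +0.155 − (−0.745) = +0.900 V.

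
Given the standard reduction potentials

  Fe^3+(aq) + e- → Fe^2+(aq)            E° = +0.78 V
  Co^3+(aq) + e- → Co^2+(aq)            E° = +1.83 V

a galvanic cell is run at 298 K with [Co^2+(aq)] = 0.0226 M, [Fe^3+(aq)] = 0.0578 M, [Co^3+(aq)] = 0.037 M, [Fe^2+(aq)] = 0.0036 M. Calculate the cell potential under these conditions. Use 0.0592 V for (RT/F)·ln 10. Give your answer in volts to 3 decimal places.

Since E°(Co³⁺/Co²⁺) > E°(Fe³⁺/Fe²⁺), Co³⁺/Co²⁺ serves as the cathode.
The standard potential is +1.83 − (+0.78) = +1.05 V and the balanced reaction transfers n = 1 electron.
For the overall reaction Co^3+(aq) + Fe^2+(aq) → Co^2+(aq) + Fe^3+(aq), Q = ([Co^2+(aq)]·[Fe^3+(aq)]) / ([Co^3+(aq)]·[Fe^2+(aq)]) = 9.81, giving log Q = 0.992.
E = E° − (0.0592/n)·log Q = +1.05 − (0.0592/1)(0.992) = +0.991 V.

+0.991 V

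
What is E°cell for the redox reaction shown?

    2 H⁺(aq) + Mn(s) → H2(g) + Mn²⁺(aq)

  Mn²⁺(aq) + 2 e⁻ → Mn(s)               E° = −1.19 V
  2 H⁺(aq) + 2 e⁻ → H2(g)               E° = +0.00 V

In the reaction as written, H⁺(aq) is reduced (cathode) and Mn²⁺(aq) is produced by oxidation at the anode.
E°cell = E°(cathode) − E°(anode) = +0.00 − (−1.19) = +1.19 V.
The positive value indicates the reaction is spontaneous as written.

+1.19 V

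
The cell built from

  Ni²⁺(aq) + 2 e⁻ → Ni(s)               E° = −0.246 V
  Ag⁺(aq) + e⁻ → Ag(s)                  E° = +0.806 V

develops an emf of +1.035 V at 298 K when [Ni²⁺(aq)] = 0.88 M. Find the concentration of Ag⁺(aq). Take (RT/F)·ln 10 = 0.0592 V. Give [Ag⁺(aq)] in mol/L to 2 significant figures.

The Ag⁺/Ag couple has the larger reduction potential, so it is the cathode: E°cell = +0.806 − (−0.246) = +1.052 V and n = 2.
From the Nernst equation, log Q = n(E° − E)/0.0592 = 2·(+1.052 − (+1.035))/0.0592 = 0.574.
The balanced reaction is 2 Ag⁺(aq) + Ni(s) → 2 Ag(s) + Ni²⁺(aq), so Q = [Ni²⁺(aq)] / [Ag⁺(aq)]^2.
Substituting the known concentrations and solving, log [Ag⁺(aq)] = −0.315 and [Ag⁺(aq)] = 0.48 M.

0.48 M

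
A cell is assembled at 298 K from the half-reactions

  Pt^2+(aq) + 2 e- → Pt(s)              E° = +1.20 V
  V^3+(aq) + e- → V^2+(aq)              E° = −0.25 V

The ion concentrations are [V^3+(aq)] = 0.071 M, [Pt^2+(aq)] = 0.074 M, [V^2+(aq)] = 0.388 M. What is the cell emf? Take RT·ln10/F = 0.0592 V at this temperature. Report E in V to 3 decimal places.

+1.460 V

Since E°(Pt²⁺/Pt) > E°(V³⁺/V²⁺), Pt²⁺/Pt serves as the cathode.
The standard potential is +1.20 − (−0.25) = +1.45 V and the balanced reaction transfers n = 2 electrons.
For the overall reaction Pt^2+(aq) + 2 V^2+(aq) → Pt(s) + 2 V^3+(aq), Q = [V^3+(aq)]^2 / ([Pt^2+(aq)]·[V^2+(aq)]^2) = 0.453, giving log Q = −0.344.
By the Nernst equation, E = +1.45 − (0.0592/2)·(−0.344) = +1.460 V.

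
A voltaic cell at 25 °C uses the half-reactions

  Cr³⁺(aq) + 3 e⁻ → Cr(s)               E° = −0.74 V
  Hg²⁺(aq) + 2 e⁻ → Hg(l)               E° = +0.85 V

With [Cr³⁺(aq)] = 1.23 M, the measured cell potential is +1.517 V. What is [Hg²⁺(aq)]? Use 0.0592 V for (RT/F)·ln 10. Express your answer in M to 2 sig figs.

0.0039 M

Hg²⁺/Hg is the cathode (higher E°); E°cell = +0.85 − (−0.74) = +1.59 V with n = 6.
Rearranging E = E° − (0.0592/n)·log Q gives log Q = 6(+1.59 − (+1.517))/0.0592 = 7.399.
The balanced reaction is 3 Hg²⁺(aq) + 2 Cr(s) → 3 Hg(l) + 2 Cr³⁺(aq), so Q = [Cr³⁺(aq)]^2 / [Hg²⁺(aq)]^3.
Isolating [Hg²⁺(aq)] in Q = 10^{7.399} yields log [Hg²⁺(aq)] = −2.406, i.e. 0.0039 M.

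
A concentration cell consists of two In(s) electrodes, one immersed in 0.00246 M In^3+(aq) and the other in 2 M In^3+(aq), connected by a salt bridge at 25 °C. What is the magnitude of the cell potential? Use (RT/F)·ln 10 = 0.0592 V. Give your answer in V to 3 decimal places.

For a concentration cell E°cell = 0, since both electrodes use the same couple.
The compartment with the higher In^3+(aq) concentration (2 M) acts as the cathode; ions are reduced there and produced at the dilute (0.00246 M) anode.
With n = 3, Ecell = −(0.0592/3)·log([dilute]/[conc]) = −(0.0592/3)·log(0.00246/2) = +0.057 V.

0.057 V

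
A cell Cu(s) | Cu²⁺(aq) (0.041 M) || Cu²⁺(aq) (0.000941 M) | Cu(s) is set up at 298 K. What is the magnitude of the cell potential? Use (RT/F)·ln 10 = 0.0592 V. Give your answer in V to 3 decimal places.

0.049 V

For a concentration cell E°cell = 0, since both electrodes use the same couple.
The compartment with the higher Cu²⁺(aq) concentration (0.041 M) acts as the cathode; ions are reduced there and produced at the dilute (0.000941 M) anode.
With n = 2, Ecell = −(0.0592/2)·log([dilute]/[conc]) = −(0.0592/2)·log(0.000941/0.041) = +0.049 V.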